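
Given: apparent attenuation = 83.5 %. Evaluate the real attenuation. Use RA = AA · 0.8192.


RA = 83.5 · 0.8192

68.4032 %


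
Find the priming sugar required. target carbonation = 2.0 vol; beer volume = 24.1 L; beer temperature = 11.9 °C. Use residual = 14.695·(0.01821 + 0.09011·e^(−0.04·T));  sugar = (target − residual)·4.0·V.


residual = 14.695·(0.01821 + 0.09011·e^(−0.04·11.9)) = 1.0903
sugar = (2.0 − 1.0903)·4.0·24.1

87.6997 g


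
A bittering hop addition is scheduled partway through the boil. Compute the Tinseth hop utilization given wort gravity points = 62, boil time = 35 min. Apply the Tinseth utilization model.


U = 1.65·0.000125^(GP/1000) · (1 − e^(−0.04·t))/4.15
bigness = 1.65·0.000125^(62/1000) = 0.9451
boil_factor = (1 − e^(−0.04·35))/4.15 = 0.1815
U = 0.9451 · 0.1815

0.1716


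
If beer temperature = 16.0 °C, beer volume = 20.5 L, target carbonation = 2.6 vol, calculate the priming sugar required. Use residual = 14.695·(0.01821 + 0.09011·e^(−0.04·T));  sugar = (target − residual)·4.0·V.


residual = 14.695·(0.01821 + 0.09011·e^(−0.04·16.0)) = 0.9658
sugar = (2.6 − 0.9658)·4.0·20.5

134.0029 g


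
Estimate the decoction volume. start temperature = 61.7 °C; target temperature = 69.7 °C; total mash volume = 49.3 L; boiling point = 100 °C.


V_dec = V_total·(T_target − T_start)/(T_boil − T_start)
V_dec = 49.3·(69.7 − 61.7)/(100 − 61.7)

10.2977 L


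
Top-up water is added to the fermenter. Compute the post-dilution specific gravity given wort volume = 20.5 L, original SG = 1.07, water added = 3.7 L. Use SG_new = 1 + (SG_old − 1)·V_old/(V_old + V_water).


pts = (1.07 − 1)·1000·20.5/(20.5 + 3.7) = 59.2975
SG_new = 1 + 59.2975/1000

1.0593


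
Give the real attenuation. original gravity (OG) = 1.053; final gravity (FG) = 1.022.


AA = (OG−FG)/(OG−1)·100;  RA = AA·0.8192
AA = (1.053 − 1.022)/(1.053 − 1)·100 = 58.4906
RA = 58.4906·0.8192

47.9155 %


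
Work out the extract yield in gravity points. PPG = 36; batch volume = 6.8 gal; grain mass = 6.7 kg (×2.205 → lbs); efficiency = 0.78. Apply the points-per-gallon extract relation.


points = lbs × PPG × eff / vol
lbs = 6.7 × 2.205 = 14.7735
points = 14.7735 × 36 × 0.78 / 6.8

61.0059 points


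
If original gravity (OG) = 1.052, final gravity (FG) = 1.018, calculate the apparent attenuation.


AA = (OG − FG)/(OG − 1) · 100
AA = (1.052 − 1.018)/(1.052 − 1) · 100

65.3846 %


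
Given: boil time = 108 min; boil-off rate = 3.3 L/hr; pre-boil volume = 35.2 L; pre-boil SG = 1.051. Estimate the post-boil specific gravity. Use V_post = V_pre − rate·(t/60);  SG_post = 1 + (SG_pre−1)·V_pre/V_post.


V_post = 35.2 − 3.3·(108/60) = 29.2600
SG_post = 1 + (1.051 − 1)·35.2/29.2600

1.0614


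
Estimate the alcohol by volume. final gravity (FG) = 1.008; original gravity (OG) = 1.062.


ABV = (OG − FG) · 131.25
ABV = (1.062 − 1.008) · 131.25

7.0875 % ABV


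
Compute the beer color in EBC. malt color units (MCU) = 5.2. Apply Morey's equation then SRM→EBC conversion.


SRM = 1.4922·MCU^0.6859;  EBC = SRM·1.97
SRM = 1.4922·5.2^0.6859 = 4.6231
EBC = 4.6231·1.97

9.1075 EBC


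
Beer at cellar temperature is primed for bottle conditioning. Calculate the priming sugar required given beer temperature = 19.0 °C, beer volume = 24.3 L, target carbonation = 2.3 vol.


residual = 14.695·(0.01821 + 0.09011·e^(−0.04·T));  sugar = (target − residual)·4.0·V
residual = 14.695·(0.01821 + 0.09011·e^(−0.04·19.0)) = 0.8869
sugar = (2.3 − 0.8869)·4.0·24.3

137.3568 g


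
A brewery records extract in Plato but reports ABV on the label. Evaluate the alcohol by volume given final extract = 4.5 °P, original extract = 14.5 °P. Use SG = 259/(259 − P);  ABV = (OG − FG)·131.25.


OG = 259/(259 − 14.5) = 1.0593
FG = 259/(259 − 4.5) = 1.0177
ABV = (1.0593 − 1.0177)·131.25

5.4630 % ABV


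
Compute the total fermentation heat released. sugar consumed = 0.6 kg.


Q = m_sugar · 590 kJ/kg
Q = 0.6 · 590

354.0000 kJ


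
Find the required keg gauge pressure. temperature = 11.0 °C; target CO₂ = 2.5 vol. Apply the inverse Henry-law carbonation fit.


psi = vols/(0.01821 + 0.09011·e^(−0.04·T)) − 14.695
psi = 2.5/(0.01821 + 0.09011·e^(−0.04·11.0)) − 14.695

18.0944 psi


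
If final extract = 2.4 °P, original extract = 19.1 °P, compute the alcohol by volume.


SG = 259/(259 − P);  ABV = (OG − FG)·131.25
OG = 259/(259 − 19.1) = 1.0796
FG = 259/(259 − 2.4) = 1.0094
ABV = (1.0796 − 1.0094)·131.25

9.2221 % ABV


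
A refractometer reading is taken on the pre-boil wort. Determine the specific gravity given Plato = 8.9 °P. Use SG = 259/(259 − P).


SG = 259/(259 − 8.9)

1.0356


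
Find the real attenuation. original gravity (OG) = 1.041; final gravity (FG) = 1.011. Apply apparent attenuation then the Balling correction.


AA = (OG−FG)/(OG−1)·100;  RA = AA·0.8192
AA = (1.041 − 1.011)/(1.041 − 1)·100 = 73.1707
RA = 73.1707·0.8192

59.9415 %


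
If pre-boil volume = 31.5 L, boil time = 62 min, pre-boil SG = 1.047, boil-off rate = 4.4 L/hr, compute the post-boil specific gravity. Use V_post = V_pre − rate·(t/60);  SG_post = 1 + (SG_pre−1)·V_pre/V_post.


V_post = 31.5 − 4.4·(62/60) = 26.9533
SG_post = 1 + (1.047 − 1)·31.5/26.9533

1.0549


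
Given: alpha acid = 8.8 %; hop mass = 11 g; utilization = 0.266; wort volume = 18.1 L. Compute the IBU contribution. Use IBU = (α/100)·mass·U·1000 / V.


IBU = (8.8/100)·11·0.266·1000 / 18.1

14.2259 IBU


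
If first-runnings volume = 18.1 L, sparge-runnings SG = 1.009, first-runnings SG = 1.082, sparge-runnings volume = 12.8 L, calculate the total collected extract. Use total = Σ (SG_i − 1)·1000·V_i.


first = (1.082 − 1)·1000·18.1 = 1484.2000
sparge = (1.009 − 1)·1000·12.8 = 115.2000
total = 1484.2000 + 115.2000

1599.4000 gravity·L


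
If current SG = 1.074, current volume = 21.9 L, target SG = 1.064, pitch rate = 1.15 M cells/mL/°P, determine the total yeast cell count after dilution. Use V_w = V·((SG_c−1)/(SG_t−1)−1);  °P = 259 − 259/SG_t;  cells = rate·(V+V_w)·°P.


V_w = 21.9·((1.074−1)/(1.064−1)−1) = 3.4219
V_final = 21.9 + 3.4219 = 25.3219
°P = 259 − 259/1.064 = 15.5789
cells = 1.15·25.3219·15.5789

453.6614 billion cells


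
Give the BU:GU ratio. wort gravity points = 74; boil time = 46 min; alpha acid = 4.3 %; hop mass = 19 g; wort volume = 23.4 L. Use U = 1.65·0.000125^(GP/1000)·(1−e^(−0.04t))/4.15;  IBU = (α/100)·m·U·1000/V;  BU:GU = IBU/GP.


U = 1.65·0.000125^(74/1000)·(1−e^(−0.04·46))/4.15 = 0.1720
IBU = (4.3/100)·19·0.1720·1000/23.4 = 6.0049
BU:GU = 6.0049/74

0.0811


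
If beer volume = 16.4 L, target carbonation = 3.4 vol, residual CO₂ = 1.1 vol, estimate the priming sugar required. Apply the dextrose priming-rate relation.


sugar = (target − residual)·4.0·V
sugar = (3.4 − 1.1)·4.0·16.4

150.8800 g


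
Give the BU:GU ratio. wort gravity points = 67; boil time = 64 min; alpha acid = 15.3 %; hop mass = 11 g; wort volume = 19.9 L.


U = 1.65·0.000125^(GP/1000)·(1−e^(−0.04t))/4.15;  IBU = (α/100)·m·U·1000/V;  BU:GU = IBU/GP
U = 1.65·0.000125^(67/1000)·(1−e^(−0.04·64))/4.15 = 0.2009
IBU = (15.3/100)·11·0.2009·1000/19.9 = 16.9910
BU:GU = 16.9910/67

0.2536


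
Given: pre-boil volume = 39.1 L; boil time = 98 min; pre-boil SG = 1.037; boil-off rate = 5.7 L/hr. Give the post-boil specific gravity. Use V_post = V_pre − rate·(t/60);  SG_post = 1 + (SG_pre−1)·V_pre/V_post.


V_post = 39.1 − 5.7·(98/60) = 29.7900
SG_post = 1 + (1.037 − 1)·39.1/29.7900

1.0486


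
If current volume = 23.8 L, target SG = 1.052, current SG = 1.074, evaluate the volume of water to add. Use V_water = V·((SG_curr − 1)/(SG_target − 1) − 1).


V_water = 23.8·((1.074 − 1)/(1.052 − 1) − 1)

10.0692 L


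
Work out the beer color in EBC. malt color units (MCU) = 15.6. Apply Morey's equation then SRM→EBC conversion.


SRM = 1.4922·MCU^0.6859;  EBC = SRM·1.97
SRM = 1.4922·15.6^0.6859 = 9.8218
EBC = 9.8218·1.97

19.3490 EBC


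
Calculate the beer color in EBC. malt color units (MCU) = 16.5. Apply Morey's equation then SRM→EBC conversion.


SRM = 1.4922·MCU^0.6859;  EBC = SRM·1.97
SRM = 1.4922·16.5^0.6859 = 10.2070
EBC = 10.2070·1.97

20.1078 EBC


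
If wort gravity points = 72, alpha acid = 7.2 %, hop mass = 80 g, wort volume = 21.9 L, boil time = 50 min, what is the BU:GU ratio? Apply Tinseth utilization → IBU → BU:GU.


U = 1.65·0.000125^(GP/1000)·(1−e^(−0.04t))/4.15;  IBU = (α/100)·m·U·1000/V;  BU:GU = IBU/GP
U = 1.65·0.000125^(72/1000)·(1−e^(−0.04·50))/4.15 = 0.1800
IBU = (7.2/100)·80·0.1800·1000/21.9 = 47.3412
BU:GU = 47.3412/72

0.6575


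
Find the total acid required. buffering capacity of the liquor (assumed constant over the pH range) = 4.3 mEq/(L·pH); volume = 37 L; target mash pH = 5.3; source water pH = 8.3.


acid = buffering capacity · (pH_source − pH_target) · V
acid = 4.3 · (8.3 − 5.3) · 37

477.3000 mEq


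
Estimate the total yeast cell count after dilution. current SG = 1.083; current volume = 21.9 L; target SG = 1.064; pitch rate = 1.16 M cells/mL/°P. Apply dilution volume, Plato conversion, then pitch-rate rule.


V_w = V·((SG_c−1)/(SG_t−1)−1);  °P = 259 − 259/SG_t;  cells = rate·(V+V_w)·°P
V_w = 21.9·((1.083−1)/(1.064−1)−1) = 6.5016
V_final = 21.9 + 6.5016 = 28.4016
°P = 259 − 259/1.064 = 15.5789
cells = 1.16·28.4016·15.5789

513.2611 billion cells


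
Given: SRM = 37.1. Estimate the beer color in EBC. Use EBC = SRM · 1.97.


EBC = 37.1 · 1.97

73.0870 EBC


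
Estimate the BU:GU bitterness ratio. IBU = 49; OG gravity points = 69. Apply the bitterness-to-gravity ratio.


BU:GU = IBU / OG_points
BU:GU = 49 / 69

0.7101


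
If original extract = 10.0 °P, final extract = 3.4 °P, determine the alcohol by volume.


SG = 259/(259 − P);  ABV = (OG − FG)·131.25
OG = 259/(259 − 10.0) = 1.0402
FG = 259/(259 − 3.4) = 1.0133
ABV = (1.0402 − 1.0133)·131.25

3.5252 % ABV


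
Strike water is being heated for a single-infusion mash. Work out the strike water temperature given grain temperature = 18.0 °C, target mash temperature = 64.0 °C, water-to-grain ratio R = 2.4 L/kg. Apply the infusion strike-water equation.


T_strike = (0.41/R)·(T_mash − T_grain) + T_mash
T_strike = (0.41/2.4)·(64.0 − 18.0) + 64.0

71.8583 °C


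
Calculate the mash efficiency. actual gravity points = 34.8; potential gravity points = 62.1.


efficiency = actual / potential × 100
efficiency = 34.8 / 62.1 × 100

56.0386 %


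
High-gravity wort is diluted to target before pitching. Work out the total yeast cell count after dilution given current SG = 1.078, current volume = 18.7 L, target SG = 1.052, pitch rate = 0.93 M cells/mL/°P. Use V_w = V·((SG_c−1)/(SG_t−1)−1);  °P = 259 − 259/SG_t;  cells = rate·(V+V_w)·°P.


V_w = 18.7·((1.078−1)/(1.052−1)−1) = 9.3500
V_final = 18.7 + 9.3500 = 28.0500
°P = 259 − 259/1.052 = 12.8023
cells = 0.93·28.0500·12.8023

333.9667 billion cells


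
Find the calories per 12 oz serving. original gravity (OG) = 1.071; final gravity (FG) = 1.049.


ABW = (OG−FG)·131.25·0.79/FG;  °P = 259 − 259/SG (for OG→OE and FG→AE);  RE = 0.1808·OE + 0.8192·AE;  Cal = (6.9·ABW + 4·(RE−0.1))·FG·3.55
ABW = (1.071 − 1.049)·131.25·0.79/1.049 = 2.1746
OE = 259 − 259/1.071 = 17.1699 °P
AE = 259 − 259/1.049 = 12.0982 °P
RE = 0.1808·17.1699 + 0.8192·12.0982 = 13.0152 °P
Cal = (6.9·2.1746 + 4·(13.0152−0.1))·1.049·3.55

248.2578 kcal


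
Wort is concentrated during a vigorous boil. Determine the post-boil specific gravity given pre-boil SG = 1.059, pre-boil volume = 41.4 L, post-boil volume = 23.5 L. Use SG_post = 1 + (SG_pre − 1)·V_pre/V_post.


pts_pre = (1.059 − 1)·1000 = 59.0000
pts_post = 59.0000·41.4/23.5 = 103.9404
SG_post = 1 + 103.9404/1000

1.1039


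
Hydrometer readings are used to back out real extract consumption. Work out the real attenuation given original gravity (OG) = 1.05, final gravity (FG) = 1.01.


AA = (OG−FG)/(OG−1)·100;  RA = AA·0.8192
AA = (1.05 − 1.01)/(1.05 − 1)·100 = 80.0000
RA = 80.0000·0.8192

65.5360 %


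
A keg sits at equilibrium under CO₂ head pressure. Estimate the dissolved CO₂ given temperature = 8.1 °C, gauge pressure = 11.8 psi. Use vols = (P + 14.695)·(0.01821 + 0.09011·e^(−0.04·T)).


vols = (11.8 + 14.695)·(0.01821 + 0.09011·e^(−0.04·8.1))

2.2092 volumes


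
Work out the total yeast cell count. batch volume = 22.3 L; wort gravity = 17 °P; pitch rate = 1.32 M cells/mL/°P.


cells (billions) = rate · V_L · °P
cells = 1.32 · 22.3 · 17

500.4120 billion cells


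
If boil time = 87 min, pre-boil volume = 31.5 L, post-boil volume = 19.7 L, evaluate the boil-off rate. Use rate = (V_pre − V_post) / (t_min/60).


rate = (31.5 − 19.7) / (87/60)

8.1379 L/hr


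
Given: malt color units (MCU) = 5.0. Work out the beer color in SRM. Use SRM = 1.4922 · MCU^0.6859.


SRM = 1.4922 · 5.0^0.6859

4.5004 SRM


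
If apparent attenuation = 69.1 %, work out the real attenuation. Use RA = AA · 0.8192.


RA = 69.1 · 0.8192

56.6067 %


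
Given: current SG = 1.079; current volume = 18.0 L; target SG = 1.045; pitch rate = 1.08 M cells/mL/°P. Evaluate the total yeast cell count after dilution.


V_w = V·((SG_c−1)/(SG_t−1)−1);  °P = 259 − 259/SG_t;  cells = rate·(V+V_w)·°P
V_w = 18.0·((1.079−1)/(1.045−1)−1) = 13.6000
V_final = 18.0 + 13.6000 = 31.6000
°P = 259 − 259/1.045 = 11.1531
cells = 1.08·31.6000·11.1531

380.6333 billion cells


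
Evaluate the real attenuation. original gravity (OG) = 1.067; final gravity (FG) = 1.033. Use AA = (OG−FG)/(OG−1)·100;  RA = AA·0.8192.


AA = (1.067 − 1.033)/(1.067 − 1)·100 = 50.7463
RA = 50.7463·0.8192

41.5713 %


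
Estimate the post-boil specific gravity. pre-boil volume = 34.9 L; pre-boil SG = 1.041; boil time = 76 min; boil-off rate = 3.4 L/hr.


V_post = V_pre − rate·(t/60);  SG_post = 1 + (SG_pre−1)·V_pre/V_post
V_post = 34.9 − 3.4·(76/60) = 30.5933
SG_post = 1 + (1.041 − 1)·34.9/30.5933

1.0468


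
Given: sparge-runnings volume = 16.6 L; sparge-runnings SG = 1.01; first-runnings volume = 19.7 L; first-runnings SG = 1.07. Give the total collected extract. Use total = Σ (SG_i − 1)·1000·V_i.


first = (1.07 − 1)·1000·19.7 = 1379.0000
sparge = (1.01 − 1)·1000·16.6 = 166.0000
total = 1379.0000 + 166.0000

1545.0000 gravity·L


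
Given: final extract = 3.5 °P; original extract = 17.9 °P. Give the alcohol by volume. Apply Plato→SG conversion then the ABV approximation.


SG = 259/(259 − P);  ABV = (OG − FG)·131.25
OG = 259/(259 − 17.9) = 1.0742
FG = 259/(259 − 3.5) = 1.0137
ABV = (1.0742 − 1.0137)·131.25

7.9465 % ABV


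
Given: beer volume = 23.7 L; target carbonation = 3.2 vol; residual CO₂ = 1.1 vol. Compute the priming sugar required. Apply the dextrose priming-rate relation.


sugar = (target − residual)·4.0·V
sugar = (3.2 − 1.1)·4.0·23.7

199.0800 g


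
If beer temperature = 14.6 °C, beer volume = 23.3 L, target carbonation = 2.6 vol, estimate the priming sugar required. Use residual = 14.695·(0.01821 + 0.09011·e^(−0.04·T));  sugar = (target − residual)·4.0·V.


residual = 14.695·(0.01821 + 0.09011·e^(−0.04·14.6)) = 1.0060
sugar = (2.6 − 1.0060)·4.0·23.3

148.5575 g


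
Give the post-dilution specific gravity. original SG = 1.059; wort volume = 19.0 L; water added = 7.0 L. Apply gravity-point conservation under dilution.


SG_new = 1 + (SG_old − 1)·V_old/(V_old + V_water)
pts = (1.059 − 1)·1000·19.0/(19.0 + 7.0) = 43.1154
SG_new = 1 + 43.1154/1000

1.0431


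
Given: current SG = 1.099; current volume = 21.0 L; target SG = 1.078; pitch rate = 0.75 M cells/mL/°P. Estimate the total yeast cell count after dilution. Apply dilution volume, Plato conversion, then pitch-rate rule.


V_w = V·((SG_c−1)/(SG_t−1)−1);  °P = 259 − 259/SG_t;  cells = rate·(V+V_w)·°P
V_w = 21.0·((1.099−1)/(1.078−1)−1) = 5.6538
V_final = 21.0 + 5.6538 = 26.6538
°P = 259 − 259/1.078 = 18.7403
cells = 0.75·26.6538·18.7403

374.6250 billion cells


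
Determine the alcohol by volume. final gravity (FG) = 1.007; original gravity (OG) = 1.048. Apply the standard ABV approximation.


ABV = (OG − FG) · 131.25
ABV = (1.048 − 1.007) · 131.25

5.3813 % ABV


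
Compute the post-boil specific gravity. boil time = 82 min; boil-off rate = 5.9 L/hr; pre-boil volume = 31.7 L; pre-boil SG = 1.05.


V_post = V_pre − rate·(t/60);  SG_post = 1 + (SG_pre−1)·V_pre/V_post
V_post = 31.7 − 5.9·(82/60) = 23.6367
SG_post = 1 + (1.05 − 1)·31.7/23.6367

1.0671


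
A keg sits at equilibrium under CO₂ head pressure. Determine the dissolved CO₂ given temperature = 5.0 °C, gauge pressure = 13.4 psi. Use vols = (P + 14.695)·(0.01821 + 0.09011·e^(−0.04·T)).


vols = (13.4 + 14.695)·(0.01821 + 0.09011·e^(−0.04·5.0))

2.5843 volumes


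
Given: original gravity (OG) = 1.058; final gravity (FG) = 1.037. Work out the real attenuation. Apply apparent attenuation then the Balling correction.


AA = (OG−FG)/(OG−1)·100;  RA = AA·0.8192
AA = (1.058 − 1.037)/(1.058 − 1)·100 = 36.2069
RA = 36.2069·0.8192

29.6607 %


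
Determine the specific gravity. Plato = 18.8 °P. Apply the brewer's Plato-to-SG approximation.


SG = 259/(259 − P)
SG = 259/(259 − 18.8)

1.0783


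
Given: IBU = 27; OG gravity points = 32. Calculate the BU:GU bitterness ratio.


BU:GU = IBU / OG_points
BU:GU = 27 / 32

0.8438


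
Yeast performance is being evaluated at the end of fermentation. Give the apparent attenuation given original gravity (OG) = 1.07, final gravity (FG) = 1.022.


AA = (OG − FG)/(OG − 1) · 100
AA = (1.07 − 1.022)/(1.07 − 1) · 100

68.5714 %


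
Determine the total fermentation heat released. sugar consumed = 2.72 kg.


Q = m_sugar · 590 kJ/kg
Q = 2.72 · 590

1604.8000 kJ


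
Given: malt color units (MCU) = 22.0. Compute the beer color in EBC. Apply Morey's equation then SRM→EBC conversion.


SRM = 1.4922·MCU^0.6859;  EBC = SRM·1.97
SRM = 1.4922·22.0^0.6859 = 12.4335
EBC = 12.4335·1.97

24.4941 EBC


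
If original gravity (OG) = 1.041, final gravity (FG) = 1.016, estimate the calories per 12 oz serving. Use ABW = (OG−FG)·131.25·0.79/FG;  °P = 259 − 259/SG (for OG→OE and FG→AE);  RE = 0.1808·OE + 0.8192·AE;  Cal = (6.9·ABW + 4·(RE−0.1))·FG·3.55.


ABW = (1.041 − 1.016)·131.25·0.79/1.016 = 2.5514
OE = 259 − 259/1.041 = 10.2008 °P
AE = 259 − 259/1.016 = 4.0787 °P
RE = 0.1808·10.2008 + 0.8192·4.0787 = 5.1856 °P
Cal = (6.9·2.5514 + 4·(5.1856−0.1))·1.016·3.55

136.8666 kcal


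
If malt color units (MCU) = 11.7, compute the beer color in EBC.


SRM = 1.4922·MCU^0.6859;  EBC = SRM·1.97
SRM = 1.4922·11.7^0.6859 = 8.0630
EBC = 8.0630·1.97

15.8841 EBC


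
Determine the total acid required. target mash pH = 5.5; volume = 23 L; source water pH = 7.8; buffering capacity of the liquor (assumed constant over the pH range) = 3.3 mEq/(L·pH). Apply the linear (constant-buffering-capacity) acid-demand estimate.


acid = buffering capacity · (pH_source − pH_target) · V
acid = 3.3 · (7.8 − 5.5) · 23

174.5700 mEq


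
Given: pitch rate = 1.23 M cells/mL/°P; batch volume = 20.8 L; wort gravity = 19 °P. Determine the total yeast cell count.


cells (billions) = rate · V_L · °P
cells = 1.23 · 20.8 · 19

486.0960 billion cells


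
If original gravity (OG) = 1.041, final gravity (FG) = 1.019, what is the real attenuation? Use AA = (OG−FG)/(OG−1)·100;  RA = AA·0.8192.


AA = (1.041 − 1.019)/(1.041 − 1)·100 = 53.6585
RA = 53.6585·0.8192

43.9571 %


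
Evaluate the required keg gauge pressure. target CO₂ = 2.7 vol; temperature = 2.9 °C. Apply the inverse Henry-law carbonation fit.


psi = vols/(0.01821 + 0.09011·e^(−0.04·T)) − 14.695
psi = 2.7/(0.01821 + 0.09011·e^(−0.04·2.9)) − 14.695

12.7299 psi


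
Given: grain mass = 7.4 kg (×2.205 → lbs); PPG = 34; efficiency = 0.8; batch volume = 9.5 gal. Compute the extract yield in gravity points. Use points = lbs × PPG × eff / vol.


lbs = 7.4 × 2.205 = 16.3170
points = 16.3170 × 34 × 0.8 / 9.5

46.7181 points


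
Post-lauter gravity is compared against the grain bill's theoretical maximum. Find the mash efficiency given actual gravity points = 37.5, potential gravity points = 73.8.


efficiency = actual / potential × 100
efficiency = 37.5 / 73.8 × 100

50.8130 %


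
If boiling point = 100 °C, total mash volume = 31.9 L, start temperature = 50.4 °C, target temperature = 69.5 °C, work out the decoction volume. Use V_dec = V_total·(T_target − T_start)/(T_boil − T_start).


V_dec = 31.9·(69.5 − 50.4)/(100 − 50.4)

12.2841 L


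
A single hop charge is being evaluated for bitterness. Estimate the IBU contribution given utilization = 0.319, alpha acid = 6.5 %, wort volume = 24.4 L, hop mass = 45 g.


IBU = (α/100)·mass·U·1000 / V
IBU = (6.5/100)·45·0.319·1000 / 24.4

38.2408 IBU


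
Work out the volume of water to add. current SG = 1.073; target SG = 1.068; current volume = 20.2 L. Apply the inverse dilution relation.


V_water = V·((SG_curr − 1)/(SG_target − 1) − 1)
V_water = 20.2·((1.073 − 1)/(1.068 − 1) − 1)

1.4853 L


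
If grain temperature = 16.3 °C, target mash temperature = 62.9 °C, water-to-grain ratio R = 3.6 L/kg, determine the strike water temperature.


T_strike = (0.41/R)·(T_mash − T_grain) + T_mash
T_strike = (0.41/3.6)·(62.9 − 16.3) + 62.9

68.2072 °C


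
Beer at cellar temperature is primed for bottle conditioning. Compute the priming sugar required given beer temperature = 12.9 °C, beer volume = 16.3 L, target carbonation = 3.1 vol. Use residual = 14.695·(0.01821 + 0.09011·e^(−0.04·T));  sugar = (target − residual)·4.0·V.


residual = 14.695·(0.01821 + 0.09011·e^(−0.04·12.9)) = 1.0580
sugar = (3.1 − 1.0580)·4.0·16.3

133.1387 g


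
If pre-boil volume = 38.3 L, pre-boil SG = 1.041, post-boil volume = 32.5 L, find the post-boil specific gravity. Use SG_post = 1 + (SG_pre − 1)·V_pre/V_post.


pts_pre = (1.041 − 1)·1000 = 41.0000
pts_post = 41.0000·38.3/32.5 = 48.3169
SG_post = 1 + 48.3169/1000

1.0483


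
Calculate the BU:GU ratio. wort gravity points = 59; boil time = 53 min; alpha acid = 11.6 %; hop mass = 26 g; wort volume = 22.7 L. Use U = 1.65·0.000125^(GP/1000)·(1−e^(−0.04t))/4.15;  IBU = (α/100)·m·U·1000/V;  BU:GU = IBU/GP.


U = 1.65·0.000125^(59/1000)·(1−e^(−0.04·53))/4.15 = 0.2059
IBU = (11.6/100)·26·0.2059·1000/22.7 = 27.3543
BU:GU = 27.3543/59

0.4636


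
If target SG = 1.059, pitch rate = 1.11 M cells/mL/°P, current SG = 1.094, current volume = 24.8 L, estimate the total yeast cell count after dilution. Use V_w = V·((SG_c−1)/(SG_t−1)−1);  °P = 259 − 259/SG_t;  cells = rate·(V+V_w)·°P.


V_w = 24.8·((1.094−1)/(1.059−1)−1) = 14.7119
V_final = 24.8 + 14.7119 = 39.5119
°P = 259 − 259/1.059 = 14.4297
cells = 1.11·39.5119·14.4297

632.8581 billion cells


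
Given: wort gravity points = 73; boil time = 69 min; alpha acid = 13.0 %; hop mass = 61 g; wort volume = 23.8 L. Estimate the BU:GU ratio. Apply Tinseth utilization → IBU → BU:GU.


U = 1.65·0.000125^(GP/1000)·(1−e^(−0.04t))/4.15;  IBU = (α/100)·m·U·1000/V;  BU:GU = IBU/GP
U = 1.65·0.000125^(73/1000)·(1−e^(−0.04·69))/4.15 = 0.1932
IBU = (13.0/100)·61·0.1932·1000/23.8 = 64.3889
BU:GU = 64.3889/73

0.8820


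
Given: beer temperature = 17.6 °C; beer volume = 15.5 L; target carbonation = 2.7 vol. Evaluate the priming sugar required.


residual = 14.695·(0.01821 + 0.09011·e^(−0.04·T));  sugar = (target − residual)·4.0·V
residual = 14.695·(0.01821 + 0.09011·e^(−0.04·17.6)) = 0.9225
sugar = (2.7 − 0.9225)·4.0·15.5

110.2030 g


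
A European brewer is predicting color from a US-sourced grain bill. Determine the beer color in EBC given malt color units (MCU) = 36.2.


SRM = 1.4922·MCU^0.6859;  EBC = SRM·1.97
SRM = 1.4922·36.2^0.6859 = 17.4963
EBC = 17.4963·1.97

34.4676 EBC


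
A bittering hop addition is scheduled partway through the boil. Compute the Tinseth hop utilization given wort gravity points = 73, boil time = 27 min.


U = 1.65·0.000125^(GP/1000) · (1 − e^(−0.04·t))/4.15
bigness = 1.65·0.000125^(73/1000) = 0.8562
boil_factor = (1 − e^(−0.04·27))/4.15 = 0.1591
U = 0.8562 · 0.1591

0.1362


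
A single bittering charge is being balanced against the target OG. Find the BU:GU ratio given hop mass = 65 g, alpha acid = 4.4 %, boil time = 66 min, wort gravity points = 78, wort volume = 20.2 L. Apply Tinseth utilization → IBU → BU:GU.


U = 1.65·0.000125^(GP/1000)·(1−e^(−0.04t))/4.15;  IBU = (α/100)·m·U·1000/V;  BU:GU = IBU/GP
U = 1.65·0.000125^(78/1000)·(1−e^(−0.04·66))/4.15 = 0.1832
IBU = (4.4/100)·65·0.1832·1000/20.2 = 25.9332
BU:GU = 25.9332/78

0.3325


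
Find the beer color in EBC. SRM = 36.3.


EBC = SRM · 1.97
EBC = 36.3 · 1.97

71.5110 EBC


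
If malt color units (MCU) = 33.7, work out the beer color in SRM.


SRM = 1.4922 · MCU^0.6859
SRM = 1.4922 · 33.7^0.6859

16.6582 SRM


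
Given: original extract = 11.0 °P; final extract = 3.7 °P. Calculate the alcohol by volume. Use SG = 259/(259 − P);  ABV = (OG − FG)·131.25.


OG = 259/(259 − 11.0) = 1.0444
FG = 259/(259 − 3.7) = 1.0145
ABV = (1.0444 − 1.0145)·131.25

3.9194 % ABV


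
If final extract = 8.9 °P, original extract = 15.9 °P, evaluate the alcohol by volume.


SG = 259/(259 − P);  ABV = (OG − FG)·131.25
OG = 259/(259 − 15.9) = 1.0654
FG = 259/(259 − 8.9) = 1.0356
ABV = (1.0654 − 1.0356)·131.25

3.9138 % ABV


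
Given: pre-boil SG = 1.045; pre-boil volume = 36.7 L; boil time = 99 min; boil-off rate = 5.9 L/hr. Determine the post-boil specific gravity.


V_post = V_pre − rate·(t/60);  SG_post = 1 + (SG_pre−1)·V_pre/V_post
V_post = 36.7 − 5.9·(99/60) = 26.9650
SG_post = 1 + (1.045 − 1)·36.7/26.9650

1.0612


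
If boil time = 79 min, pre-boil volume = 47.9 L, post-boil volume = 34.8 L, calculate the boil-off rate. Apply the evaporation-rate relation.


rate = (V_pre − V_post) / (t_min/60)
rate = (47.9 − 34.8) / (79/60)

9.9494 L/hr


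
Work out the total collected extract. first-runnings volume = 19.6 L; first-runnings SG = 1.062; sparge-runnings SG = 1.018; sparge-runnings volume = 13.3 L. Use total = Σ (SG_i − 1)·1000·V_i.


first = (1.062 − 1)·1000·19.6 = 1215.2000
sparge = (1.018 − 1)·1000·13.3 = 239.4000
total = 1215.2000 + 239.4000

1454.6000 gravity·L


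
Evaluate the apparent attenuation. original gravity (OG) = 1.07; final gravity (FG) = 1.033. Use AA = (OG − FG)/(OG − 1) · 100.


AA = (1.07 − 1.033)/(1.07 − 1) · 100

52.8571 %


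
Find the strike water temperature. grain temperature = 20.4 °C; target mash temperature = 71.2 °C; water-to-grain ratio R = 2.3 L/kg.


T_strike = (0.41/R)·(T_mash − T_grain) + T_mash
T_strike = (0.41/2.3)·(71.2 − 20.4) + 71.2

80.2557 °C


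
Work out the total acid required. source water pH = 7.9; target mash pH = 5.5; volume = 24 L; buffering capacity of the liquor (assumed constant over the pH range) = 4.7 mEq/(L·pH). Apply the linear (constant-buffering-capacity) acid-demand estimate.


acid = buffering capacity · (pH_source − pH_target) · V
acid = 4.7 · (7.9 − 5.5) · 24

270.7200 mEq


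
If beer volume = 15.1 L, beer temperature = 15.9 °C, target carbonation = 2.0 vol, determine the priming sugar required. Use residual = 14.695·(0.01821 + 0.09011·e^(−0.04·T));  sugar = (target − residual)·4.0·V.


residual = 14.695·(0.01821 + 0.09011·e^(−0.04·15.9)) = 0.9686
sugar = (2.0 − 0.9686)·4.0·15.1

62.2955 g


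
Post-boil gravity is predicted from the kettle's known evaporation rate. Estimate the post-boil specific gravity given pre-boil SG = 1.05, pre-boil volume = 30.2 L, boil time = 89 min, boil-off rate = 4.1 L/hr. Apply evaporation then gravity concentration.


V_post = V_pre − rate·(t/60);  SG_post = 1 + (SG_pre−1)·V_pre/V_post
V_post = 30.2 − 4.1·(89/60) = 24.1183
SG_post = 1 + (1.05 − 1)·30.2/24.1183

1.0626


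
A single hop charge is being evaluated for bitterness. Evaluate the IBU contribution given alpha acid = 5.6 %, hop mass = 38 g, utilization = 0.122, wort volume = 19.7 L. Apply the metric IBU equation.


IBU = (α/100)·mass·U·1000 / V
IBU = (5.6/100)·38·0.122·1000 / 19.7

13.1785 IBU


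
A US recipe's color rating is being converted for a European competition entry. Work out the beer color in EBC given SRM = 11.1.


EBC = SRM · 1.97
EBC = 11.1 · 1.97

21.8670 EBC


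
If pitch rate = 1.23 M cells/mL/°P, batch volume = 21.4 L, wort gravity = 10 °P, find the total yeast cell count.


cells (billions) = rate · V_L · °P
cells = 1.23 · 21.4 · 10

263.2200 billion cells


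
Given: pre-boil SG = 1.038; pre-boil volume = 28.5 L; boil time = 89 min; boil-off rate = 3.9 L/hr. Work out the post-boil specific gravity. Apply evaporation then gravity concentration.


V_post = V_pre − rate·(t/60);  SG_post = 1 + (SG_pre−1)·V_pre/V_post
V_post = 28.5 − 3.9·(89/60) = 22.7150
SG_post = 1 + (1.038 − 1)·28.5/22.7150

1.0477


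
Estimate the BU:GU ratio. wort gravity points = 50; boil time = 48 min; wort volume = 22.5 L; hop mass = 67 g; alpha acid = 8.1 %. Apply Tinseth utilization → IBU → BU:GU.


U = 1.65·0.000125^(GP/1000)·(1−e^(−0.04t))/4.15;  IBU = (α/100)·m·U·1000/V;  BU:GU = IBU/GP
U = 1.65·0.000125^(50/1000)·(1−e^(−0.04·48))/4.15 = 0.2165
IBU = (8.1/100)·67·0.2165·1000/22.5 = 52.2165
BU:GU = 52.2165/50

1.0443


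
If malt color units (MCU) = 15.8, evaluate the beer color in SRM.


SRM = 1.4922 · MCU^0.6859
SRM = 1.4922 · 15.8^0.6859

9.9080 SRM


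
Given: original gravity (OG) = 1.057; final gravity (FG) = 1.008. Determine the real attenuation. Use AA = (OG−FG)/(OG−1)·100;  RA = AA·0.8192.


AA = (1.057 − 1.008)/(1.057 − 1)·100 = 85.9649
RA = 85.9649·0.8192

70.4225 %


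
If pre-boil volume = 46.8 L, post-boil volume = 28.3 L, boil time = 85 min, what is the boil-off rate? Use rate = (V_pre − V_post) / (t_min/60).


rate = (46.8 − 28.3) / (85/60)

13.0588 L/hr


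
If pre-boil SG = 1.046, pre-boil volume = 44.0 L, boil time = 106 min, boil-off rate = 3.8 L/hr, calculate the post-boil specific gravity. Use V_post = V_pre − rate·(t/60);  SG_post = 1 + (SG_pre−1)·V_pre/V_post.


V_post = 44.0 − 3.8·(106/60) = 37.2867
SG_post = 1 + (1.046 − 1)·44.0/37.2867

1.0543


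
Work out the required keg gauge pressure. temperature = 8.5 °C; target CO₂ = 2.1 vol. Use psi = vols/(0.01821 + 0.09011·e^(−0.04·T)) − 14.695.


psi = 2.1/(0.01821 + 0.09011·e^(−0.04·8.5)) − 14.695

10.8066 psi


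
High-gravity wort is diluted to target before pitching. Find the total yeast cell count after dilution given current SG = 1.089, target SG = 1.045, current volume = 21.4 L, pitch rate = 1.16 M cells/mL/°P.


V_w = V·((SG_c−1)/(SG_t−1)−1);  °P = 259 − 259/SG_t;  cells = rate·(V+V_w)·°P
V_w = 21.4·((1.089−1)/(1.045−1)−1) = 20.9244
V_final = 21.4 + 20.9244 = 42.3244
°P = 259 − 259/1.045 = 11.1531
cells = 1.16·42.3244·11.1531

547.5771 billion cells


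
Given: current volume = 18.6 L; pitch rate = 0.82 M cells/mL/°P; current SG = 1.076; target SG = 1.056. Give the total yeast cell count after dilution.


V_w = V·((SG_c−1)/(SG_t−1)−1);  °P = 259 − 259/SG_t;  cells = rate·(V+V_w)·°P
V_w = 18.6·((1.076−1)/(1.056−1)−1) = 6.6429
V_final = 18.6 + 6.6429 = 25.2429
°P = 259 − 259/1.056 = 13.7348
cells = 0.82·25.2429·13.7348

284.2996 billion cells


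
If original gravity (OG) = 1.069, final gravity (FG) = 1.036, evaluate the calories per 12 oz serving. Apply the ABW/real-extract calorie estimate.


ABW = (OG−FG)·131.25·0.79/FG;  °P = 259 − 259/SG (for OG→OE and FG→AE);  RE = 0.1808·OE + 0.8192·AE;  Cal = (6.9·ABW + 4·(RE−0.1))·FG·3.55
ABW = (1.069 − 1.036)·131.25·0.79/1.036 = 3.3028
OE = 259 − 259/1.069 = 16.7175 °P
AE = 259 − 259/1.036 = 9.0000 °P
RE = 0.1808·16.7175 + 0.8192·9.0000 = 10.3953 °P
Cal = (6.9·3.3028 + 4·(10.3953−0.1))·1.036·3.55

235.2708 kcal


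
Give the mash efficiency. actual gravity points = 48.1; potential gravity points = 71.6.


efficiency = actual / potential × 100
efficiency = 48.1 / 71.6 × 100

67.1788 %


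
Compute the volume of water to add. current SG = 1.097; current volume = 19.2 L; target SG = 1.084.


V_water = V·((SG_curr − 1)/(SG_target − 1) − 1)
V_water = 19.2·((1.097 − 1)/(1.084 − 1) − 1)

2.9714 L


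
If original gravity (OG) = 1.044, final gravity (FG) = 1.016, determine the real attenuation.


AA = (OG−FG)/(OG−1)·100;  RA = AA·0.8192
AA = (1.044 − 1.016)/(1.044 − 1)·100 = 63.6364
RA = 63.6364·0.8192

52.1309 %


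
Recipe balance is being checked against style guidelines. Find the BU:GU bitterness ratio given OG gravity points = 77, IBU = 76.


BU:GU = IBU / OG_points
BU:GU = 76 / 77

0.9870


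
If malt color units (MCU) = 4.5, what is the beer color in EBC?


SRM = 1.4922·MCU^0.6859;  EBC = SRM·1.97
SRM = 1.4922·4.5^0.6859 = 4.1866
EBC = 4.1866·1.97

8.2477 EBC


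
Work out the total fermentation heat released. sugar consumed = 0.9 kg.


Q = m_sugar · 590 kJ/kg
Q = 0.9 · 590

531.0000 kJ


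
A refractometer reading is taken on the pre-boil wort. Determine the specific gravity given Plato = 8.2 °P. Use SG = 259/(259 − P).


SG = 259/(259 − 8.2)

1.0327


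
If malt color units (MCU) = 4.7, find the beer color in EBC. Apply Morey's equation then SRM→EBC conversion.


SRM = 1.4922·MCU^0.6859;  EBC = SRM·1.97
SRM = 1.4922·4.7^0.6859 = 4.3134
EBC = 4.3134·1.97

8.4974 EBC


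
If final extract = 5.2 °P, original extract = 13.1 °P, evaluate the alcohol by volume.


SG = 259/(259 − P);  ABV = (OG − FG)·131.25
OG = 259/(259 − 13.1) = 1.0533
FG = 259/(259 − 5.2) = 1.0205
ABV = (1.0533 − 1.0205)·131.25

4.3030 % ABV


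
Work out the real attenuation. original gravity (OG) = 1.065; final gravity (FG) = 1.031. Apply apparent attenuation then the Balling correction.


AA = (OG−FG)/(OG−1)·100;  RA = AA·0.8192
AA = (1.065 − 1.031)/(1.065 − 1)·100 = 52.3077
RA = 52.3077·0.8192

42.8505 %


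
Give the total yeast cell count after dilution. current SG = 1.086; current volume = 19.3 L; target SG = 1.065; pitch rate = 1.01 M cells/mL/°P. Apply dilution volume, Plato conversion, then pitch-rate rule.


V_w = V·((SG_c−1)/(SG_t−1)−1);  °P = 259 − 259/SG_t;  cells = rate·(V+V_w)·°P
V_w = 19.3·((1.086−1)/(1.065−1)−1) = 6.2354
V_final = 19.3 + 6.2354 = 25.5354
°P = 259 − 259/1.065 = 15.8075
cells = 1.01·25.5354·15.8075

407.6874 billion cells


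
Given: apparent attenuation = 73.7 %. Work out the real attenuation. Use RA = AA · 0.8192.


RA = 73.7 · 0.8192

60.3750 %


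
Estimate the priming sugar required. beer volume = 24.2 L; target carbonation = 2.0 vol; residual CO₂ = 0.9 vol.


sugar = (target − residual)·4.0·V
sugar = (2.0 − 0.9)·4.0·24.2

106.4800 g


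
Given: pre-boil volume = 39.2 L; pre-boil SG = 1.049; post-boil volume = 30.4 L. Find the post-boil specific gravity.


SG_post = 1 + (SG_pre − 1)·V_pre/V_post
pts_pre = (1.049 − 1)·1000 = 49.0000
pts_post = 49.0000·39.2/30.4 = 63.1842
SG_post = 1 + 63.1842/1000

1.0632


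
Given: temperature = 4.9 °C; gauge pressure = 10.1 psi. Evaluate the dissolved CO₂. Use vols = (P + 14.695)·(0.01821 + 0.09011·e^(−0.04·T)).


vols = (10.1 + 14.695)·(0.01821 + 0.09011·e^(−0.04·4.9))

2.2881 volumes


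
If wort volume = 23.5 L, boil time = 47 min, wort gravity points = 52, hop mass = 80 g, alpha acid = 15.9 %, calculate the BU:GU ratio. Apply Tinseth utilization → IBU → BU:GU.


U = 1.65·0.000125^(GP/1000)·(1−e^(−0.04t))/4.15;  IBU = (α/100)·m·U·1000/V;  BU:GU = IBU/GP
U = 1.65·0.000125^(52/1000)·(1−e^(−0.04·47))/4.15 = 0.2111
IBU = (15.9/100)·80·0.2111·1000/23.5 = 114.2847
BU:GU = 114.2847/52

2.1978


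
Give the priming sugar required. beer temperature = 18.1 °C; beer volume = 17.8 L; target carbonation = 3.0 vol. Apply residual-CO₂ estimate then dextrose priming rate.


residual = 14.695·(0.01821 + 0.09011·e^(−0.04·T));  sugar = (target − residual)·4.0·V
residual = 14.695·(0.01821 + 0.09011·e^(−0.04·18.1)) = 0.9096
sugar = (3.0 − 0.9096)·4.0·17.8

148.8390 g


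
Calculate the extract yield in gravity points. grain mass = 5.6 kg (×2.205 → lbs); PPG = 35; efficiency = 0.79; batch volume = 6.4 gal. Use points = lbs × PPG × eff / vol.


lbs = 5.6 × 2.205 = 12.3480
points = 12.3480 × 35 × 0.79 / 6.4

53.3472 points


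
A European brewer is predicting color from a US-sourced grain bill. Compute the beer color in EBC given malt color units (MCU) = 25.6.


SRM = 1.4922·MCU^0.6859;  EBC = SRM·1.97
SRM = 1.4922·25.6^0.6859 = 13.7955
EBC = 13.7955·1.97

27.1772 EBC


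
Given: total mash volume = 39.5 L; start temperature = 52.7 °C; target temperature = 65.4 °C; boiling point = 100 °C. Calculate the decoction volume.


V_dec = V_total·(T_target − T_start)/(T_boil − T_start)
V_dec = 39.5·(65.4 − 52.7)/(100 − 52.7)

10.6057 L


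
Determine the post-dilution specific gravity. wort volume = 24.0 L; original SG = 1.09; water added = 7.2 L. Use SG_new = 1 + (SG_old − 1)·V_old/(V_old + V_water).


pts = (1.09 − 1)·1000·24.0/(24.0 + 7.2) = 69.2308
SG_new = 1 + 69.2308/1000

1.0692


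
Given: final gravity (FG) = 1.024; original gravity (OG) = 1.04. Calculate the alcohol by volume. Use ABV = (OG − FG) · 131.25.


ABV = (1.04 − 1.024) · 131.25

2.1000 % ABV


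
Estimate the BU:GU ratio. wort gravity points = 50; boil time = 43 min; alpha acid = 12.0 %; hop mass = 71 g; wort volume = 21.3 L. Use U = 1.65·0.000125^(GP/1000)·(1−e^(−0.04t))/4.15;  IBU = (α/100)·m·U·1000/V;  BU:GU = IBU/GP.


U = 1.65·0.000125^(50/1000)·(1−e^(−0.04·43))/4.15 = 0.2083
IBU = (12.0/100)·71·0.2083·1000/21.3 = 83.3009
BU:GU = 83.3009/50

1.6660


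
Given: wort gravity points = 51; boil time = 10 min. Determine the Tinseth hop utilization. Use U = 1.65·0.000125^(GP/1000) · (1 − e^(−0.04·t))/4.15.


bigness = 1.65·0.000125^(51/1000) = 1.0433
boil_factor = (1 − e^(−0.04·10))/4.15 = 0.0794
U = 1.0433 · 0.0794

0.0829


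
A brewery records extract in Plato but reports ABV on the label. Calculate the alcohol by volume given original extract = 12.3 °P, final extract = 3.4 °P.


SG = 259/(259 − P);  ABV = (OG − FG)·131.25
OG = 259/(259 − 12.3) = 1.0499
FG = 259/(259 − 3.4) = 1.0133
ABV = (1.0499 − 1.0133)·131.25

4.7980 % ABV


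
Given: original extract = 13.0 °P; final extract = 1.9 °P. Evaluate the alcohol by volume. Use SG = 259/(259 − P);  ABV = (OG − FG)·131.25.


OG = 259/(259 − 13.0) = 1.0528
FG = 259/(259 − 1.9) = 1.0074
ABV = (1.0528 − 1.0074)·131.25

5.9660 % ABV


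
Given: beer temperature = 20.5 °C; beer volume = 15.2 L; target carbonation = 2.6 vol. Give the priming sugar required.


residual = 14.695·(0.01821 + 0.09011·e^(−0.04·T));  sugar = (target − residual)·4.0·V
residual = 14.695·(0.01821 + 0.09011·e^(−0.04·20.5)) = 0.8508
sugar = (2.6 − 0.8508)·4.0·15.2

106.3513 g
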